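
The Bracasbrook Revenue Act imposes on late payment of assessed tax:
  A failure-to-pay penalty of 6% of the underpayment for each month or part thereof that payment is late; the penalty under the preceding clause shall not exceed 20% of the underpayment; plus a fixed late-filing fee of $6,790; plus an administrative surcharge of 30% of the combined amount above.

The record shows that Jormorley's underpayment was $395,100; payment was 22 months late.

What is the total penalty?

Accrued rate: 6% × 22 = 132%, capped at 20% → 20%
Failure-to-pay penalty: 20% of $395,100 = $79,020
Penalty before surcharge: $79,020 + $6,790 = $85,810
Administrative surcharge: 30% of $85,810 = $25,743
Total penalty: $85,810 + $25,743 = $111,553

$111,553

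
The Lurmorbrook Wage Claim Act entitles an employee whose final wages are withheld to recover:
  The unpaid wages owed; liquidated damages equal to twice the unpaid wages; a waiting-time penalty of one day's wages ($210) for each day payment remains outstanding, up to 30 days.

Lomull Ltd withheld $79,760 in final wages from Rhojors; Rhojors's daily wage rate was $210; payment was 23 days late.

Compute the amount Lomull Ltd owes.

Total award: $244,110

Doubled: 2 × $79,760 = $159,520
Penalty days: min(23, 30) = 23
Waiting-time penalty: 23 × $210 = $4,830
Total award: $79,760 + $159,520 + $4,830 = $244,110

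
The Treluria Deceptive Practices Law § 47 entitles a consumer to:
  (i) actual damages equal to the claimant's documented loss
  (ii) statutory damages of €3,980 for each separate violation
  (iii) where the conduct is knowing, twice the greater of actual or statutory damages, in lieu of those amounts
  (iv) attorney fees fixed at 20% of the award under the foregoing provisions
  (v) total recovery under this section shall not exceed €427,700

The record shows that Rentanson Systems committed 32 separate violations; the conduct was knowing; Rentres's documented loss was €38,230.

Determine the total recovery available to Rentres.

Total recovery: €305,664

Statutory damages: 32 × €3,980 = €127,360
Greater of actual damages (€38,230) or statutory damages (€127,360): €127,360
Doubled: 2 × €127,360 = €254,720
Attorney fees: 20% of €254,720 = €50,944
Total before cap: €254,720 + €50,944 = €305,664
Cap at €427,700: €305,664 is within the cap, no reduction.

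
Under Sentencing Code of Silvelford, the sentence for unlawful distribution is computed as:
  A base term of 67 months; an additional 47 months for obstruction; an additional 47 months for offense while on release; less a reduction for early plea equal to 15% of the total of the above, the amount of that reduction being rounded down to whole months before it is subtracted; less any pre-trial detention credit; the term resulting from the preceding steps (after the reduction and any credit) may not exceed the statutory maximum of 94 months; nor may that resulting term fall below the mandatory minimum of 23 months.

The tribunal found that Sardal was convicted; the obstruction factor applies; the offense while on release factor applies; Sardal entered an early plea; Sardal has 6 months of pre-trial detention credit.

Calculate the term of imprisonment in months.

Obstruction enhancement: +47 months
Offense while on release enhancement: +47 months
Adjusted term: 67 months + 47 months + 47 months = 161 months
Early plea reduction: 15% of 161 months = 24 months (rounded down)
After reduction: 161 − 24 = 137 months
Less pre-trial detention credit: 137 months − 6 months = 131 months
Cap at 94 months: 131 months exceeds the cap → 94 months
Minimum 23 months: 94 months meets the minimum, no increase.

94 months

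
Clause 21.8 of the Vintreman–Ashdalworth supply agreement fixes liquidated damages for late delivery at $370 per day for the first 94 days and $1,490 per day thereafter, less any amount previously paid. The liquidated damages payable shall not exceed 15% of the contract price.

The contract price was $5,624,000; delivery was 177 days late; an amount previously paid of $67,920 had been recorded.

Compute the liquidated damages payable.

$90,530

First 94 days: 94 × $370 = $34,780
Remaining days: (177 − 94) × $1,490 = $123,670
Accrued per-day damages: $34,780 + $123,670 = $158,450
Less amount previously paid: $158,450 − $67,920 = $90,530
Cap: 15% of $5,624,000 = $843,600
Cap at $843,600: $90,530 is within the cap, no reduction.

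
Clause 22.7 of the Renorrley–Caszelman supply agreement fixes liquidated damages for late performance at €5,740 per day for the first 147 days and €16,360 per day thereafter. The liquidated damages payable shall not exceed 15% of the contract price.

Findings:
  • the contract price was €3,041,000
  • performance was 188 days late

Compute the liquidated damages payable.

First 147 days: 147 × €5,740 = €843,780
Remaining days: (188 − 147) × €16,360 = €670,760
Accrued per-day damages: €843,780 + €670,760 = €1,514,540
Cap: 15% of €3,041,000 = €456,150
Cap at €456,150: €1,514,540 exceeds the cap → €456,150

€456,150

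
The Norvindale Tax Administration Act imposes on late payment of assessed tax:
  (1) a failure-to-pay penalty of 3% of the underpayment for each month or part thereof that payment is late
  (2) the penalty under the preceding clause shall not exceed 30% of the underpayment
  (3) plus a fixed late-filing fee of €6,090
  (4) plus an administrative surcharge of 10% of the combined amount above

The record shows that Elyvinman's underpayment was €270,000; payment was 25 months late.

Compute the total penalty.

€95,799

Accrued rate: 3% × 25 = 75%, capped at 30% → 30%
Failure-to-pay penalty: 30% of €270,000 = €81,000
Penalty before surcharge: €81,000 + €6,090 = €87,090
Administrative surcharge: 10% of €87,090 = €8,709
Total penalty: €87,090 + €8,709 = €95,799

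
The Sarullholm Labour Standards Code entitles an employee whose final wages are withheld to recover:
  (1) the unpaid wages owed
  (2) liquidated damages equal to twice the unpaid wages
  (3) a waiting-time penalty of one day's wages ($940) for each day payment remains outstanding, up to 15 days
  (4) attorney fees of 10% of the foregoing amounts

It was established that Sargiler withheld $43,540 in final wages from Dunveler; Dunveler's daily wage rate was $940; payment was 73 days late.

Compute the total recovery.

Doubled: 2 × $43,540 = $87,080
Penalty days: min(73, 15) = 15
Waiting-time penalty: 15 × $940 = $14,100
Subtotal: $43,540 + $87,080 + $14,100 = $144,720
Attorney fees: 10% of $144,720 = $14,472
Total award: $144,720 + $14,472 = $159,192

Total award: $159,192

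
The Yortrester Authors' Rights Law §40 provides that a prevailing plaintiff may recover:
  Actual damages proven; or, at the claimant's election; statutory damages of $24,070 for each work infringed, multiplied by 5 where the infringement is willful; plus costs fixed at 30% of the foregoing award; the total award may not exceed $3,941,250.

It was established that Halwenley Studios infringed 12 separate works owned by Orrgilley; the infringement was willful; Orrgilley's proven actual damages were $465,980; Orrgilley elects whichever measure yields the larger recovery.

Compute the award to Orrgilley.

$1,877,460

Statutory damages: 12 × $24,070 = $288,840
Multiplied by 5: 5 × $288,840 = $1,444,200
Greater of actual damages ($465,980) or enhanced statutory damages ($1,444,200): $1,444,200
Costs: 30% of $1,444,200 = $433,260
Award plus costs: $1,444,200 + $433,260 = $1,877,460
Cap at $3,941,250: $1,877,460 is within the cap, no reduction.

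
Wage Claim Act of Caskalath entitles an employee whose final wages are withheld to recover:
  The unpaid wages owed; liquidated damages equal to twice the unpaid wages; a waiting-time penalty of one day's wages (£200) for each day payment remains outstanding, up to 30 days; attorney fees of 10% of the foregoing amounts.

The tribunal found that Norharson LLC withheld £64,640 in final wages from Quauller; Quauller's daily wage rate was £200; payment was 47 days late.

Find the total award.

Doubled: 2 × £64,640 = £129,280
Penalty days: min(47, 30) = 30
Waiting-time penalty: 30 × £200 = £6,000
Subtotal: £64,640 + £129,280 + £6,000 = £199,920
Attorney fees: 10% of £199,920 = £19,992
Total award: £199,920 + £19,992 = £219,912

£219,912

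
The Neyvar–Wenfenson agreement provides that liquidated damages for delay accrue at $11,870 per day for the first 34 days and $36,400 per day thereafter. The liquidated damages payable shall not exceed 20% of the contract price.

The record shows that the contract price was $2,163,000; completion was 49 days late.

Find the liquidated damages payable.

$432,600

First 34 days: 34 × $11,870 = $403,580
Remaining days: (49 − 34) × $36,400 = $546,000
Accrued per-day damages: $403,580 + $546,000 = $949,580
Cap: 20% of $2,163,000 = $432,600
Cap at $432,600: $949,580 exceeds the cap → $432,600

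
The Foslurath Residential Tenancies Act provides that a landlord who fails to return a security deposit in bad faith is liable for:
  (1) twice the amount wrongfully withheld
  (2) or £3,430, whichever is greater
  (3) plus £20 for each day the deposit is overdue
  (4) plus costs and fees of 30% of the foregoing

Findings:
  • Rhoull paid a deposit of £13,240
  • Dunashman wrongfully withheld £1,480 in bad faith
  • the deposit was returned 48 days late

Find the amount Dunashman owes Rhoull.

Recovery: £5,707

Doubled: 2 × £1,480 = £2,960
Minimum £3,430: £2,960 is below the minimum → £3,430
Late-return penalty: 48 × £20 = £960
Damages plus late penalty: £3,430 + £960 = £4,390
Costs and fees: 30% of £4,390 = £1,317
Total recovery: £4,390 + £1,317 = £5,707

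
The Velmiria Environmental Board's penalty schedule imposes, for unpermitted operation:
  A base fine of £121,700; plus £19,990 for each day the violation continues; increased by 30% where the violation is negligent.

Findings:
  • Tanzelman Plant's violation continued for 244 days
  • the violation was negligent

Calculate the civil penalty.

Civil penalty: £6,499,038

Per-day component: 244 × £19,990 = £4,877,560
Base plus per-day: £121,700 + £4,877,560 = £4,999,260
Enhancement: 30% of £4,999,260 = £1,499,778
Enhanced fine: £4,999,260 + £1,499,778 = £6,499,038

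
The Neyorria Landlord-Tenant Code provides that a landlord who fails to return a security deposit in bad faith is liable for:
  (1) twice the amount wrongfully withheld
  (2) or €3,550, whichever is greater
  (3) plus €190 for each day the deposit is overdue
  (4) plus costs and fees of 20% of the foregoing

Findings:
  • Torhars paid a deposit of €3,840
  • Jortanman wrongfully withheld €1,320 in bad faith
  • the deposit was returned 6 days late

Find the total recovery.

Doubled: 2 × €1,320 = €2,640
Minimum €3,550: €2,640 is below the minimum → €3,550
Late-return penalty: 6 × €190 = €1,140
Damages plus late penalty: €3,550 + €1,140 = €4,690
Costs and fees: 20% of €4,690 = €938
Total recovery: €4,690 + €938 = €5,628

€5,628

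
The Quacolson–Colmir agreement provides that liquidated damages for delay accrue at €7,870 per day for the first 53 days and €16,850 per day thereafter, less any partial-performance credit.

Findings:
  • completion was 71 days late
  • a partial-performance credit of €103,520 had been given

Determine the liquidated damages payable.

€616,890

First 53 days: 53 × €7,870 = €417,110
Remaining days: (71 − 53) × €16,850 = €303,300
Accrued per-day damages: €417,110 + €303,300 = €720,410
Less partial-performance credit: €720,410 − €103,520 = €616,890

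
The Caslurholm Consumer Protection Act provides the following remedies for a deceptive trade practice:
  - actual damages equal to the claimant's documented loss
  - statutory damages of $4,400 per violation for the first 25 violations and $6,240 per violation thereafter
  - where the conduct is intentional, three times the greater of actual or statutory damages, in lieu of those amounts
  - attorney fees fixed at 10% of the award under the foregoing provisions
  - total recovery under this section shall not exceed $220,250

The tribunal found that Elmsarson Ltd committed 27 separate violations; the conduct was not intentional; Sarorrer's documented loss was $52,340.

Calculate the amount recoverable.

First 25 violations: 25 × $4,400 = $110,000
Remaining violations: (27 − 25) × $6,240 = $12,480
Statutory damages: $110,000 + $12,480 = $122,480
Conduct not intentional: the in-lieu enhancement does not apply.
Actual plus statutory damages: $52,340 + $122,480 = $174,820
Attorney fees: 10% of $174,820 = $17,482
Total before cap: $174,820 + $17,482 = $192,302
Cap at $220,250: $192,302 is within the cap, no reduction.

$192,302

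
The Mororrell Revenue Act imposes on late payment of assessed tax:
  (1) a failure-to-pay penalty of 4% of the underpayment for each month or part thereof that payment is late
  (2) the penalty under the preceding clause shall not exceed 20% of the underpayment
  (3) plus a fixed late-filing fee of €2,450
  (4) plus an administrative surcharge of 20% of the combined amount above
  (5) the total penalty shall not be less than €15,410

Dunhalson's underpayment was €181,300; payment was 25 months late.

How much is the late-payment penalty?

Accrued rate: 4% × 25 = 100%, capped at 20% → 20%
Failure-to-pay penalty: 20% of €181,300 = €36,260
Penalty before surcharge: €36,260 + €2,450 = €38,710
Administrative surcharge: 20% of €38,710 = €7,742
Total penalty: €38,710 + €7,742 = €46,452
Minimum €15,410: €46,452 meets the minimum, no increase.

€46,452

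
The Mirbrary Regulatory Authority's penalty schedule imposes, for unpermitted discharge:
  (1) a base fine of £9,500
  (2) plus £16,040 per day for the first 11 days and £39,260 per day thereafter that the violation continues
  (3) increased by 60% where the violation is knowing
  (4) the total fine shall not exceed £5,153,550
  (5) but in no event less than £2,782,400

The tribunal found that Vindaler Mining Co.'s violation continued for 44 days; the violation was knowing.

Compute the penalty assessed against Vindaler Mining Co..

Civil penalty: £2,782,400

First 11 days: 11 × £16,040 = £176,440
Remaining days: (44 − 11) × £39,260 = £1,295,580
Per-day component: £176,440 + £1,295,580 = £1,472,020
Base plus per-day: £9,500 + £1,472,020 = £1,481,520
Enhancement: 60% of £1,481,520 = £888,912
Enhanced fine: £1,481,520 + £888,912 = £2,370,432
Cap at £5,153,550: £2,370,432 is within the cap, no reduction.
Minimum £2,782,400: £2,370,432 is below the minimum → £2,782,400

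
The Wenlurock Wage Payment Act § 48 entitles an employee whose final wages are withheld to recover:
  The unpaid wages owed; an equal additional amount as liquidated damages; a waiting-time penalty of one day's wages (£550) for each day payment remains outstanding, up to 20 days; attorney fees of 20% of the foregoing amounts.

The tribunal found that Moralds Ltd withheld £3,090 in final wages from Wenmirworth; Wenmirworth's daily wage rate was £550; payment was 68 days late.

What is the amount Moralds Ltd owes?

Liquidated damages (equal amount): £3,090
Penalty days: min(68, 20) = 20
Waiting-time penalty: 20 × £550 = £11,000
Subtotal: £3,090 + £3,090 + £11,000 = £17,180
Attorney fees: 20% of £17,180 = £3,436
Total award: £17,180 + £3,436 = £20,616

£20,616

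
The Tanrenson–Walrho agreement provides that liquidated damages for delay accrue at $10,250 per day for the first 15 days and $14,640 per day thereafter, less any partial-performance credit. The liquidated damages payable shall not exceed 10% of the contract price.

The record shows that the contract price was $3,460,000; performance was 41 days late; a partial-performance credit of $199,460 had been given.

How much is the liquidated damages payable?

First 15 days: 15 × $10,250 = $153,750
Remaining days: (41 − 15) × $14,640 = $380,640
Accrued per-day damages: $153,750 + $380,640 = $534,390
Less partial-performance credit: $534,390 − $199,460 = $334,930
Cap: 10% of $3,460,000 = $346,000
Cap at $346,000: $334,930 is within the cap, no reduction.

$334,930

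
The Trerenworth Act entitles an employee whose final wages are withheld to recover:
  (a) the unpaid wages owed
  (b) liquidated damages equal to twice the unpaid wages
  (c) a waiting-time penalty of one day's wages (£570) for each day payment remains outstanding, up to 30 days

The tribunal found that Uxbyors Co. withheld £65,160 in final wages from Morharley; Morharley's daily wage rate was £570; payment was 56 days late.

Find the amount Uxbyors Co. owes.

£212,580

Doubled: 2 × £65,160 = £130,320
Penalty days: min(56, 30) = 30
Waiting-time penalty: 30 × £570 = £17,100
Total award: £65,160 + £130,320 + £17,100 = £212,580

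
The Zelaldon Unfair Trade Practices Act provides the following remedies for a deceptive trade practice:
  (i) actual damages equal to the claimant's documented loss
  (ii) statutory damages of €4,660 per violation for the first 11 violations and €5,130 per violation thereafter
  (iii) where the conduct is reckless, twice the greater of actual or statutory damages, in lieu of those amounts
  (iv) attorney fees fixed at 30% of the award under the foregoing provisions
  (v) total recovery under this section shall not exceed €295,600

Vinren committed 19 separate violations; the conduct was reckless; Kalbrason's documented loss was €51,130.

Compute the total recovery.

First 11 violations: 11 × €4,660 = €51,260
Remaining violations: (19 − 11) × €5,130 = €41,040
Statutory damages: €51,260 + €41,040 = €92,300
Greater of actual damages (€51,130) or statutory damages (€92,300): €92,300
Doubled: 2 × €92,300 = €184,600
Attorney fees: 30% of €184,600 = €55,380
Total before cap: €184,600 + €55,380 = €239,980
Cap at €295,600: €239,980 is within the cap, no reduction.

€239,980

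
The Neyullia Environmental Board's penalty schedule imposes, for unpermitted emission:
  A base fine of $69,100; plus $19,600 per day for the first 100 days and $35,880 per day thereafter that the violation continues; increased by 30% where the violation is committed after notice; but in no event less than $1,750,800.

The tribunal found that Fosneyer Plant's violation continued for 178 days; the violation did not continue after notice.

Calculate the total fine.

$4,827,740

First 100 days: 100 × $19,600 = $1,960,000
Remaining days: (178 − 100) × $35,880 = $2,798,640
Per-day component: $1,960,000 + $2,798,640 = $4,758,640
Base plus per-day: $69,100 + $4,758,640 = $4,827,740
The violation did not continue after notice: no 30% increase.
Minimum $1,750,800: $4,827,740 meets the minimum, no increase.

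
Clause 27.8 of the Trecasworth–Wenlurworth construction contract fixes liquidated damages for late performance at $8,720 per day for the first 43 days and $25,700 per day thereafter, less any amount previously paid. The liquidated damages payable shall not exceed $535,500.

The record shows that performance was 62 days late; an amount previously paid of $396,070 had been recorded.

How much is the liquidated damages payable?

First 43 days: 43 × $8,720 = $374,960
Remaining days: (62 − 43) × $25,700 = $488,300
Accrued per-day damages: $374,960 + $488,300 = $863,260
Less amount previously paid: $863,260 − $396,070 = $467,190
Cap at $535,500: $467,190 is within the cap, no reduction.

$467,190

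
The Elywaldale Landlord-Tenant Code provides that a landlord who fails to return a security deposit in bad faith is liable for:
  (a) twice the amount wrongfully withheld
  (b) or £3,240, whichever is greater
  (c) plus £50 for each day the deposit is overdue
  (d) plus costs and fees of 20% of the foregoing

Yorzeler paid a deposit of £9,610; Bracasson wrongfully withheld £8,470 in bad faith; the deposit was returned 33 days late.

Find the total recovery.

£22,308

Doubled: 2 × £8,470 = £16,940
Minimum £3,240: £16,940 meets the minimum, no increase.
Late-return penalty: 33 × £50 = £1,650
Damages plus late penalty: £16,940 + £1,650 = £18,590
Costs and fees: 20% of £18,590 = £3,718
Total recovery: £18,590 + £3,718 = £22,308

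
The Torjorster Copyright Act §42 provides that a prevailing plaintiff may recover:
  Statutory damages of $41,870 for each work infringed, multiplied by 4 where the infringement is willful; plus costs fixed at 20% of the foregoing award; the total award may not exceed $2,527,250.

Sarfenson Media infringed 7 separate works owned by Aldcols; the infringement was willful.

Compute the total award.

Statutory damages: 7 × $41,870 = $293,090
Multiplied by 4: 4 × $293,090 = $1,172,360
Costs: 20% of $1,172,360 = $234,472
Award plus costs: $1,172,360 + $234,472 = $1,406,832
Cap at $2,527,250: $1,406,832 is within the cap, no reduction.

Award: $1,406,832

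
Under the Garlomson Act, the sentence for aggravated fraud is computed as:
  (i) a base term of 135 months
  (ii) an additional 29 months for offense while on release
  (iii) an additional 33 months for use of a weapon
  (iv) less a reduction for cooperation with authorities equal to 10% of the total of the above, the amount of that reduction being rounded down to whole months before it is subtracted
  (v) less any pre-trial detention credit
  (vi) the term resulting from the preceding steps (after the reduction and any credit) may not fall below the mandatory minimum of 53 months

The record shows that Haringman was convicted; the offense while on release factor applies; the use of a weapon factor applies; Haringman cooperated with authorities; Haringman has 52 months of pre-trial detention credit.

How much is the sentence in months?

Offense while on release enhancement: +29 months
Use of a weapon enhancement: +33 months
Adjusted term: 135 months + 29 months + 33 months = 197 months
Cooperation with authorities reduction: 10% of 197 months = 19 months (rounded down)
After reduction: 197 − 19 = 178 months
Less pre-trial detention credit: 178 months − 52 months = 126 months
Minimum 53 months: 126 months meets the minimum, no increase.

126 months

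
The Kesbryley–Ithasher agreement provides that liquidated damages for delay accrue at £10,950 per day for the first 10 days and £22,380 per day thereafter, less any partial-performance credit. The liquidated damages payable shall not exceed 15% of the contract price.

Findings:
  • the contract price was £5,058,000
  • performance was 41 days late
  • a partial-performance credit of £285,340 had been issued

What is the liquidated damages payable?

First 10 days: 10 × £10,950 = £109,500
Remaining days: (41 − 10) × £22,380 = £693,780
Accrued per-day damages: £109,500 + £693,780 = £803,280
Less partial-performance credit: £803,280 − £285,340 = £517,940
Cap: 15% of £5,058,000 = £758,700
Cap at £758,700: £517,940 is within the cap, no reduction.

£517,940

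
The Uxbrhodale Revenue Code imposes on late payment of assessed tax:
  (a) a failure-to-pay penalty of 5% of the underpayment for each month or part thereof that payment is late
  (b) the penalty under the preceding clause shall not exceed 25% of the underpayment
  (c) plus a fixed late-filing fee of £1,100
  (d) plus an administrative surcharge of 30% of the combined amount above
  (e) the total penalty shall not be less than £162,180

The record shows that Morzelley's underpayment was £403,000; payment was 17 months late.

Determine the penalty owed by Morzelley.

£162,180

Accrued rate: 5% × 17 = 85%, capped at 25% → 25%
Failure-to-pay penalty: 25% of £403,000 = £100,750
Penalty before surcharge: £100,750 + £1,100 = £101,850
Administrative surcharge: 30% of £101,850 = £30,555
Total penalty: £101,850 + £30,555 = £132,405
Minimum £162,180: £132,405 is below the minimum → £162,180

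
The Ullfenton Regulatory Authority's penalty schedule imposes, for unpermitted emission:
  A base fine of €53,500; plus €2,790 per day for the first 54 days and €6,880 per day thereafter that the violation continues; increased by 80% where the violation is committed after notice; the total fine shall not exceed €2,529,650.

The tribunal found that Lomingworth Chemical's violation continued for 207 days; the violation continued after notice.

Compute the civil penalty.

Civil penalty: €2,262,240

First 54 days: 54 × €2,790 = €150,660
Remaining days: (207 − 54) × €6,880 = €1,052,640
Per-day component: €150,660 + €1,052,640 = €1,203,300
Base plus per-day: €53,500 + €1,203,300 = €1,256,800
Enhancement: 80% of €1,256,800 = €1,005,440
Enhanced fine: €1,256,800 + €1,005,440 = €2,262,240
Cap at €2,529,650: €2,262,240 is within the cap, no reduction.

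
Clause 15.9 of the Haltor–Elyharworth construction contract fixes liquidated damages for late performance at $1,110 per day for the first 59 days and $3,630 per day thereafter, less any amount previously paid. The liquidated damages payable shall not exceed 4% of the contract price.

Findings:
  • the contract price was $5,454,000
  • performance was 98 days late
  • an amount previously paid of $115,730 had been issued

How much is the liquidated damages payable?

First 59 days: 59 × $1,110 = $65,490
Remaining days: (98 − 59) × $3,630 = $141,570
Accrued per-day damages: $65,490 + $141,570 = $207,060
Less amount previously paid: $207,060 − $115,730 = $91,330
Cap: 4% of $5,454,000 = $218,160
Cap at $218,160: $91,330 is within the cap, no reduction.

$91,330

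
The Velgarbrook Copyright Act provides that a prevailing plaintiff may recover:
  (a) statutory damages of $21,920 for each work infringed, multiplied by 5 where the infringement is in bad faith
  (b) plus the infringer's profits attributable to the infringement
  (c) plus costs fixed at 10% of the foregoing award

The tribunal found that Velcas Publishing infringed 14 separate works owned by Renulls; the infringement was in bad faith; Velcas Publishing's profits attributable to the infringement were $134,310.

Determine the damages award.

Statutory damages: 14 × $21,920 = $306,880
Multiplied by 5: 5 × $306,880 = $1,534,400
Combined award: $1,534,400 + $134,310 = $1,668,710
Costs: 10% of $1,668,710 = $166,871
Award plus costs: $1,668,710 + $166,871 = $1,835,581

$1,835,581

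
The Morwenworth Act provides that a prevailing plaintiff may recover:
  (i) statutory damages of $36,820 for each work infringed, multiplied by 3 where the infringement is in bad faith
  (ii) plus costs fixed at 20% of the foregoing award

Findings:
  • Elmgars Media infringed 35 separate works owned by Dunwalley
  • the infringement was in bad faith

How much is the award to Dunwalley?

$4,639,320

Statutory damages: 35 × $36,820 = $1,288,700
Trebled: 3 × $1,288,700 = $3,866,100
Costs: 20% of $3,866,100 = $773,220
Award plus costs: $3,866,100 + $773,220 = $4,639,320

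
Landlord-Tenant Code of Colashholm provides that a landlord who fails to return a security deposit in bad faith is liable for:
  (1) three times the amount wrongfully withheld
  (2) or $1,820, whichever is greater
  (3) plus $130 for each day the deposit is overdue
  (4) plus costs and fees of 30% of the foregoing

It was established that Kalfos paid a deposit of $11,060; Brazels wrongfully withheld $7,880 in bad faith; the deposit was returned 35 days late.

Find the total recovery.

Trebled: 3 × $7,880 = $23,640
Minimum $1,820: $23,640 meets the minimum, no increase.
Late-return penalty: 35 × $130 = $4,550
Damages plus late penalty: $23,640 + $4,550 = $28,190
Costs and fees: 30% of $28,190 = $8,457
Total recovery: $28,190 + $8,457 = $36,647

$36,647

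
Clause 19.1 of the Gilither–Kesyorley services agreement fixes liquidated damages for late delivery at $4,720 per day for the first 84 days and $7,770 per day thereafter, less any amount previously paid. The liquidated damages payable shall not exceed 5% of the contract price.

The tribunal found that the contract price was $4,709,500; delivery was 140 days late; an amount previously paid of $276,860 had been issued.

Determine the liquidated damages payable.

First 84 days: 84 × $4,720 = $396,480
Remaining days: (140 − 84) × $7,770 = $435,120
Accrued per-day damages: $396,480 + $435,120 = $831,600
Less amount previously paid: $831,600 − $276,860 = $554,740
Cap: 5% of $4,709,500 = $235,475
Cap at $235,475: $554,740 exceeds the cap → $235,475

$235,475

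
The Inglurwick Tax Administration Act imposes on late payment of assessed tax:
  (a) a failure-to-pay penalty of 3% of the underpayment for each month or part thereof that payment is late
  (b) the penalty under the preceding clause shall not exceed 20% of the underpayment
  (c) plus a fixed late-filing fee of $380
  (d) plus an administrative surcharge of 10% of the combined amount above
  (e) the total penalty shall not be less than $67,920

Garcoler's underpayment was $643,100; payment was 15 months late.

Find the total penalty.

Accrued rate: 3% × 15 = 45%, capped at 20% → 20%
Failure-to-pay penalty: 20% of $643,100 = $128,620
Penalty before surcharge: $128,620 + $380 = $129,000
Administrative surcharge: 10% of $129,000 = $12,900
Total penalty: $129,000 + $12,900 = $141,900
Minimum $67,920: $141,900 meets the minimum, no increase.

$141,900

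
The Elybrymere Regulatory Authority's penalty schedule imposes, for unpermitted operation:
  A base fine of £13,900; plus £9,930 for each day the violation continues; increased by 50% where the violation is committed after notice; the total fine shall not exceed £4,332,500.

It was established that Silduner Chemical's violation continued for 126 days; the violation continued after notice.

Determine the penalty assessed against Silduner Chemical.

£1,897,620

Per-day component: 126 × £9,930 = £1,251,180
Base plus per-day: £13,900 + £1,251,180 = £1,265,080
Enhancement: 50% of £1,265,080 = £632,540
Enhanced fine: £1,265,080 + £632,540 = £1,897,620
Cap at £4,332,500: £1,897,620 is within the cap, no reduction.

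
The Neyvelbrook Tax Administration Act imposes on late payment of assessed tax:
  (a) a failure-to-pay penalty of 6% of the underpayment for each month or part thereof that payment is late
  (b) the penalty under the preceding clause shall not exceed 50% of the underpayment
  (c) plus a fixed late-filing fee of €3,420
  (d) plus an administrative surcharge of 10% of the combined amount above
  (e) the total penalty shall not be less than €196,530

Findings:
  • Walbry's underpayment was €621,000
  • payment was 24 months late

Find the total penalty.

Penalty: €345,312

Accrued rate: 6% × 24 = 144%, capped at 50% → 50%
Failure-to-pay penalty: 50% of €621,000 = €310,500
Penalty before surcharge: €310,500 + €3,420 = €313,920
Administrative surcharge: 10% of €313,920 = €31,392
Total penalty: €313,920 + €31,392 = €345,312
Minimum €196,530: €345,312 meets the minimum, no increase.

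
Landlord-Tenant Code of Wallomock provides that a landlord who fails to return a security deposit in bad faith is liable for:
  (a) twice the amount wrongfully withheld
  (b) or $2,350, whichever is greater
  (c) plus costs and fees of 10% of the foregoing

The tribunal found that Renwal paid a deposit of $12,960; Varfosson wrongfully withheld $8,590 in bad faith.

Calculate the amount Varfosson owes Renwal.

Recovery: $18,898

Doubled: 2 × $8,590 = $17,180
Minimum $2,350: $17,180 meets the minimum, no increase.
Costs and fees: 10% of $17,180 = $1,718
Total recovery: $17,180 + $1,718 = $18,898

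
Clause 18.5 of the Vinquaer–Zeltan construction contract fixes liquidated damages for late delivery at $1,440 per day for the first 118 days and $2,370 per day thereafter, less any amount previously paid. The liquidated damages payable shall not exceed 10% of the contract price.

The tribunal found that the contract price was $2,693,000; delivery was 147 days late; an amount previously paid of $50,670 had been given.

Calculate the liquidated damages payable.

First 118 days: 118 × $1,440 = $169,920
Remaining days: (147 − 118) × $2,370 = $68,730
Accrued per-day damages: $169,920 + $68,730 = $238,650
Less amount previously paid: $238,650 − $50,670 = $187,980
Cap: 10% of $2,693,000 = $269,300
Cap at $269,300: $187,980 is within the cap, no reduction.

Liquidated damages: $187,980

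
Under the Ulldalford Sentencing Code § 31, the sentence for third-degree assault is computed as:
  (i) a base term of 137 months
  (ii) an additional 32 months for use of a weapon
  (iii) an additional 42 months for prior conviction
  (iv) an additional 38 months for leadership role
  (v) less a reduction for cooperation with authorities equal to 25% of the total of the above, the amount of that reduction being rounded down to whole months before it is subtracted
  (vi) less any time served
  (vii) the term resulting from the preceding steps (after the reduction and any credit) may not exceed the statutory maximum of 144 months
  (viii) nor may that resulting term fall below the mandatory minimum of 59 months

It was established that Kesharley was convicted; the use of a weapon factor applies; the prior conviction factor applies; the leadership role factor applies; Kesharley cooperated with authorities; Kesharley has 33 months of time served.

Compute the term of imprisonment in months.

144 months

Use of a weapon enhancement: +32 months
Prior conviction enhancement: +42 months
Leadership role enhancement: +38 months
Adjusted term: 137 months + 32 months + 42 months + 38 months = 249 months
Cooperation with authorities reduction: 25% of 249 months = 62 months (rounded down)
After reduction: 249 − 62 = 187 months
Less time served: 187 months − 33 months = 154 months
Cap at 144 months: 154 months exceeds the cap → 144 months
Minimum 59 months: 144 months meets the minimum, no increase.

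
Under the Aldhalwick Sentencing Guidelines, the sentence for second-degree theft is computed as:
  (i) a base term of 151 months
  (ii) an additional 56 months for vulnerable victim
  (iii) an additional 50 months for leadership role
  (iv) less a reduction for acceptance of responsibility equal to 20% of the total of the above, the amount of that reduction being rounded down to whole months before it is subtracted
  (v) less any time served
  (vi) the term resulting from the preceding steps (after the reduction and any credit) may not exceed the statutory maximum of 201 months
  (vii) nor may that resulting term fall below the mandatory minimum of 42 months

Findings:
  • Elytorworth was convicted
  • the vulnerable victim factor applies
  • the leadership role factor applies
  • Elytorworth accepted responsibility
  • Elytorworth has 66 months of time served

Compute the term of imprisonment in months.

Vulnerable victim enhancement: +56 months
Leadership role enhancement: +50 months
Adjusted term: 151 months + 56 months + 50 months = 257 months
Acceptance of responsibility reduction: 20% of 257 months = 51 months (rounded down)
After reduction: 257 − 51 = 206 months
Less time served: 206 months − 66 months = 140 months
Cap at 201 months: 140 months is within the cap, no reduction.
Minimum 42 months: 140 months meets the minimum, no increase.

140 months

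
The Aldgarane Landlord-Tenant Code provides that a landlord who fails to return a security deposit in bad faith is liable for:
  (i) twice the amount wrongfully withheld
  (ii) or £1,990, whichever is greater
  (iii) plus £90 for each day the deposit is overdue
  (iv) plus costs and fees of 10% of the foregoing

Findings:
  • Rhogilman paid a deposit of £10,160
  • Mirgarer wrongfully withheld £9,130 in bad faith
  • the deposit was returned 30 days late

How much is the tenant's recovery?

Doubled: 2 × £9,130 = £18,260
Minimum £1,990: £18,260 meets the minimum, no increase.
Late-return penalty: 30 × £90 = £2,700
Damages plus late penalty: £18,260 + £2,700 = £20,960
Costs and fees: 10% of £20,960 = £2,096
Total recovery: £20,960 + £2,096 = £23,056

£23,056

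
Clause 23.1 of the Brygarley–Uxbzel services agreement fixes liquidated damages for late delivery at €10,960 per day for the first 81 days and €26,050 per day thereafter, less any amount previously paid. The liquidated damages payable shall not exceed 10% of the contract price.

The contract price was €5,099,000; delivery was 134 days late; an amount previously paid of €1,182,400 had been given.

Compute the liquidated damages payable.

€509,900

First 81 days: 81 × €10,960 = €887,760
Remaining days: (134 − 81) × €26,050 = €1,380,650
Accrued per-day damages: €887,760 + €1,380,650 = €2,268,410
Less amount previously paid: €2,268,410 − €1,182,400 = €1,086,010
Cap: 10% of €5,099,000 = €509,900
Cap at €509,900: €1,086,010 exceeds the cap → €509,900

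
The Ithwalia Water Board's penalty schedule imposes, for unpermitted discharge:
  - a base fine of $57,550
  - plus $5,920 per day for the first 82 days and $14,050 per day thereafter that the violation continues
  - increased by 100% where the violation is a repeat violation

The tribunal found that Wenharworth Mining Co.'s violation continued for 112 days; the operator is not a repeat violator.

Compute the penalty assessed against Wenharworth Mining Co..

$964,490

First 82 days: 82 × $5,920 = $485,440
Remaining days: (112 − 82) × $14,050 = $421,500
Per-day component: $485,440 + $421,500 = $906,940
Base plus per-day: $57,550 + $906,940 = $964,490
The operator is not a repeat violator: no 100% increase.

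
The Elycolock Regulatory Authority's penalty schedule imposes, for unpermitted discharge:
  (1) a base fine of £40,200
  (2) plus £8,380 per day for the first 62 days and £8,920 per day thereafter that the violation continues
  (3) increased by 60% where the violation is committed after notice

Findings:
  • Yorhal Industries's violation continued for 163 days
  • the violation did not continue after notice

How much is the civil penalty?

First 62 days: 62 × £8,380 = £519,560
Remaining days: (163 − 62) × £8,920 = £900,920
Per-day component: £519,560 + £900,920 = £1,420,480
Base plus per-day: £40,200 + £1,420,480 = £1,460,680
The violation did not continue after notice: no 60% increase.

£1,460,680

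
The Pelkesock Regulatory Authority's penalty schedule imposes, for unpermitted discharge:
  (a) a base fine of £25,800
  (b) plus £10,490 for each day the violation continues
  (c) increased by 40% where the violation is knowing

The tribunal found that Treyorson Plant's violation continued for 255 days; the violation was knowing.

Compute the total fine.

Per-day component: 255 × £10,490 = £2,674,950
Base plus per-day: £25,800 + £2,674,950 = £2,700,750
Enhancement: 40% of £2,700,750 = £1,080,300
Enhanced fine: £2,700,750 + £1,080,300 = £3,781,050

£3,781,050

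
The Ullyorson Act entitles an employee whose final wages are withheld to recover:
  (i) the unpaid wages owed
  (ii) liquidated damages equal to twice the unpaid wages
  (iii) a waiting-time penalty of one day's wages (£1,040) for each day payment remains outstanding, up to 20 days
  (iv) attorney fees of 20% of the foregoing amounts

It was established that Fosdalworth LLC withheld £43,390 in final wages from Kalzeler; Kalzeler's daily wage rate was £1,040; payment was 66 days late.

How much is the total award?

£181,164

Doubled: 2 × £43,390 = £86,780
Penalty days: min(66, 20) = 20
Waiting-time penalty: 20 × £1,040 = £20,800
Subtotal: £43,390 + £86,780 + £20,800 = £150,970
Attorney fees: 20% of £150,970 = £30,194
Total award: £150,970 + £30,194 = £181,164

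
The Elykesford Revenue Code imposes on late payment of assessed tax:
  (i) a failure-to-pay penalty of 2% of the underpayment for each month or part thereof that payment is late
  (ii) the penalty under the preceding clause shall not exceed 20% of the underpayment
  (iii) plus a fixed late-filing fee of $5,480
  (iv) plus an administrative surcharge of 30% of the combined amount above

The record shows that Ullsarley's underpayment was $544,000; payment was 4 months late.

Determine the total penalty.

Accrued rate: 2% × 4 = 8%, capped at 20% → 8%
Failure-to-pay penalty: 8% of $544,000 = $43,520
Penalty before surcharge: $43,520 + $5,480 = $49,000
Administrative surcharge: 30% of $49,000 = $14,700
Total penalty: $49,000 + $14,700 = $63,700

$63,700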